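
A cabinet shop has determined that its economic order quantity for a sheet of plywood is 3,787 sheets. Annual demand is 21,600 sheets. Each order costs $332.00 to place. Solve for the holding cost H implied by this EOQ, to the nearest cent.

Invert the EOQ relation Q*² = 2DS/H.
From Q* = √(2DS/H): H = 2DS / Q*² = 2 × 21,600 × 332 / 3,787² = 1.0001.

H ≈ $1.00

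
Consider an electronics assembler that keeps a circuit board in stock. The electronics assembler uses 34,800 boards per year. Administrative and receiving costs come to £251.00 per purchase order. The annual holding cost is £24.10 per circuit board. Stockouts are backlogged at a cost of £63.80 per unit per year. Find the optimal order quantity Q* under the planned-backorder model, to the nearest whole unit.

With planned backorders, Q* = √(2DS/H) · √((H+B)/B).
√(2DS/H) = √(2 × 34,800 × 251 / 24.1) = 851.399.
√((H+B)/B) = √((24.1+63.8)/63.8) = 1.1738.
Q* ≈ 999.349.

Q* ≈ 999 boards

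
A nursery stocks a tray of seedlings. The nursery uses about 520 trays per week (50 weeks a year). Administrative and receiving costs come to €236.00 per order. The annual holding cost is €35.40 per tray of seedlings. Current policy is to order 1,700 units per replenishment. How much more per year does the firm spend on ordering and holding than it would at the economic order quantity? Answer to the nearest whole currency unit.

Annual demand D = 520 × 50 = 26,000.
EOQ = √(2DS/H) = √(2 × 26,000 × 236 / 35.4) ≈ 588.78.
Cost at Q* = (D/Q*)S + (Q*/2)H = √(2DSH) ≈ €20,842.96.
Cost at Q = 1,700: (26,000/1,700)×236 + (1,700/2)×35.4 = €3,609.41 + €30,090.00 = €33,699.41.
Excess = €33,699.41 − €20,842.96 = €12,856.46.

Extra cost ≈ €12,856 per year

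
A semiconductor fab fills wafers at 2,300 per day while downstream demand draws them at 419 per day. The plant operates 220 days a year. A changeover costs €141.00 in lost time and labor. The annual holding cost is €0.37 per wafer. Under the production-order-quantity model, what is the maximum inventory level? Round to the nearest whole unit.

Annual demand D = 419 × 220 = 92,180.
Production build-up factor (1 − d/p) = 1 − 419/2,300 = 0.8178.
Q* = √(2DS / (H(1 − d/p))) = √(2 × 92,180 × 141 / (0.37 × 0.8178)).
= √(25,994,760 / 0.3026) ≈ 9268.545.
Maximum inventory = Q*(1 − d/p) = 9268.545 × 0.8178 ≈ 7580.058.

I_max ≈ 7,580 wafers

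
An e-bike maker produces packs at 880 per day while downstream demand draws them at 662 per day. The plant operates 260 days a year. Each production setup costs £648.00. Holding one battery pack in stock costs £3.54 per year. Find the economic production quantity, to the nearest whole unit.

Q* ≈ 15,949 packs

Annual demand D = 662 × 260 = 172,120.
Production build-up factor (1 − d/p) = 1 − 662/880 = 0.2477.
Q* = √(2DS / (H(1 − d/p))) = √(2 × 172,120 × 648 / (3.54 × 0.2477)).
= √(223,067,520 / 0.877) ≈ 15948.859.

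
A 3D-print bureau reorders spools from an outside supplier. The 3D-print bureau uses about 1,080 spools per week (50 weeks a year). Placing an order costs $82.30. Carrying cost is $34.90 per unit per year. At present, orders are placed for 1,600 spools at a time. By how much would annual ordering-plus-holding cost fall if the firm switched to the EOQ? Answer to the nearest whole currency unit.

Extra cost ≈ $13,085 per year

Annual demand D = 1,080 × 50 = 54,000.
EOQ = √(2DS/H) = √(2 × 54,000 × 82.3 / 34.9) ≈ 504.66.
Cost at Q* = (D/Q*)S + (Q*/2)H = √(2DSH) ≈ $17,612.64.
Cost at Q = 1,600: (54,000/1,600)×82.3 + (1,600/2)×34.9 = $2,777.62 + $27,920.00 = $30,697.62.
Excess = $30,697.62 − $17,612.64 = $13,084.98.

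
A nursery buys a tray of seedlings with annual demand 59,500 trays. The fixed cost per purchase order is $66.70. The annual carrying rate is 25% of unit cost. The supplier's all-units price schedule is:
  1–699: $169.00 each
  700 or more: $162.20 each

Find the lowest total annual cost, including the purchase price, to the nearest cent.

Holding cost per unit per year at price C is H = 0.25·C.
Evaluate total cost at each tier's feasible EOQ or, if the EOQ is below the tier, at the tier's minimum quantity.
EOQ at $169.00 = 433.4 (feasible in tier 1): TC = 59,500×$169.00 + (59,500/433.4)×66.7 + (433.4/2)×0.25×$169.00 = $10,073,812.59.
EOQ at $162.20 = 442.4 < 700, so use break Q=700: TC = 59,500×$162.20 + (59,500/700.0)×66.7 + (700.0/2)×0.25×$162.20 = $9,670,762.00.
Lowest total cost among the candidates is at Q = 700.0.

TC* ≈ $9,670,762.00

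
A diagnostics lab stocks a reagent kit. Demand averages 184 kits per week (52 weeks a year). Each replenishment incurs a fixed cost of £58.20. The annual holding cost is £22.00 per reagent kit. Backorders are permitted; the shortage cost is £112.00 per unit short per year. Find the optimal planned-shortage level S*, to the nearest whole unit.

S* ≈ 40 kits

Annual demand D = 184 × 52 = 9,568.
With planned backorders, Q* = √(2DS/H) · √((H+B)/B).
√(2DS/H) = √(2 × 9,568 × 58.2 / 22) = 224.996.
√((H+B)/B) = √((22+112)/112) = 1.0938.
Q* ≈ 246.104.
S* = Q* · H/(H+B) = 246.104 × 22/134 ≈ 40.405.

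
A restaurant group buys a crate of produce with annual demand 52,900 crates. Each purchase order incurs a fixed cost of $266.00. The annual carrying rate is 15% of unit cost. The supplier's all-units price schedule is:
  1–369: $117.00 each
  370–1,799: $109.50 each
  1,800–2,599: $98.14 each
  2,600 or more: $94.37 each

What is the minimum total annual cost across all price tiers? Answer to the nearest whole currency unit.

Holding cost per unit per year at price C is H = 0.15·C.
Evaluate total cost at each tier's feasible EOQ or, if the EOQ is below the tier, at the tier's minimum quantity.
Tier 1 ($117.00): EOQ = 1266.3 exceeds tier's upper bound 369, so this tier is dominated.
EOQ at $109.50 = 1309.0 (feasible in tier 2): TC = 52,900×$109.50 + (52,900/1309.0)×266 + (1309.0/2)×0.15×$109.50 = $5,814,049.90.
EOQ at $98.14 = 1382.7 < 1800, so use break Q=1800: TC = 52,900×$98.14 + (52,900/1800.0)×266 + (1800.0/2)×0.15×$98.14 = $5,212,672.34.
EOQ at $94.37 = 1410.0 < 2600, so use break Q=2600: TC = 52,900×$94.37 + (52,900/2600.0)×266 + (2600.0/2)×0.15×$94.37 = $5,015,987.23.
Lowest total cost among the candidates is at Q = 2600.0.

TC* ≈ $5,015,987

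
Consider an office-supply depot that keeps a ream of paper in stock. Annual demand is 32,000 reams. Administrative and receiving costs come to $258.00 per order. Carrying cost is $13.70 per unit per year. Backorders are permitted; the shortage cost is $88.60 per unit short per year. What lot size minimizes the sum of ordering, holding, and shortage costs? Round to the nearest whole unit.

With planned backorders, Q* = √(2DS/H) · √((H+B)/B).
√(2DS/H) = √(2 × 32,000 × 258 / 13.7) = 1097.841.
√((H+B)/B) = √((13.7+88.6)/88.6) = 1.0745.
Q* ≈ 1179.670.

Q* ≈ 1,180 reams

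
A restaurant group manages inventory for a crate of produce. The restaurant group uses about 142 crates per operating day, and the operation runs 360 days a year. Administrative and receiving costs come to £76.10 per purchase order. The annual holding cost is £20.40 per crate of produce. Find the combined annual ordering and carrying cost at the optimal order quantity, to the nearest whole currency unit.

TC* ≈ £12,598

Annual demand D = 142 × 360 = 51,120.
EOQ = √(2DS/H) = √(2 × 51,120 × 76.1 / 20.4) ≈ 617.57.
At the optimum the two cost components are equal, so total cost = 2·(Q*/2)H = Q*·H.
Minimum total = √(2DSH) = √(2 × 51,120 × 76.1 × 20.4) ≈ 12598.471.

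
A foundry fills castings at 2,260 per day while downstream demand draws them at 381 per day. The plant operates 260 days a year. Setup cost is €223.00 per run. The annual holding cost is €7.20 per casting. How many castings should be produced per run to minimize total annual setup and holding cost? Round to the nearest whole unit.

Q* ≈ 2,717 castings

Annual demand D = 381 × 260 = 99,060.
Production build-up factor (1 − d/p) = 1 − 381/2,260 = 0.8314.
Q* = √(2DS / (H(1 − d/p))) = √(2 × 99,060 × 223 / (7.2 × 0.8314)).
= √(44,180,760 / 5.9862) ≈ 2716.697.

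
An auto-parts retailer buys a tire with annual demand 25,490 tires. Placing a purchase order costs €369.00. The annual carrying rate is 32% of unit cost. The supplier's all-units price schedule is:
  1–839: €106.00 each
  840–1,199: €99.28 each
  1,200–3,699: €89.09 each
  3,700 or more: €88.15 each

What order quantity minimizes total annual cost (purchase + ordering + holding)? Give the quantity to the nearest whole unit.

Holding cost per unit per year at price C is H = 0.32·C.
For each price level, check whether its EOQ is feasible; otherwise the best quantity at that price is the breakpoint.
EOQ at €106.00 = 744.7 (feasible in tier 1): TC = 25,490×€106.00 + (25,490/744.7)×369 + (744.7/2)×0.32×€106.00 = €2,727,200.45.
EOQ at €99.28 = 769.5 < 840, so use break Q=840: TC = 25,490×€99.28 + (25,490/840.0)×369 + (840.0/2)×0.32×€99.28 = €2,555,187.82.
EOQ at €89.09 = 812.3 < 1200, so use break Q=1200: TC = 25,490×€89.09 + (25,490/1200.0)×369 + (1200.0/2)×0.32×€89.09 = €2,295,847.55.
EOQ at €88.15 = 816.6 < 3700, so use break Q=3700: TC = 25,490×€88.15 + (25,490/3700.0)×369 + (3700.0/2)×0.32×€88.15 = €2,301,670.41.
Lowest total cost is €2,295,847.55 at Q = 1200.0.

Q* ≈ 1,200 tires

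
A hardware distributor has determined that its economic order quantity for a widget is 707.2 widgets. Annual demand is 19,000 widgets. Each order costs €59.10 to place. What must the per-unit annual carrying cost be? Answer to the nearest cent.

H ≈ €4.49

Squaring Q* = √(2DS/H) gives Q*² = 2DS/H.
From Q* = √(2DS/H): H = 2DS / Q*² = 2 × 19,000 × 59.1 / 707.2² = 4.4904.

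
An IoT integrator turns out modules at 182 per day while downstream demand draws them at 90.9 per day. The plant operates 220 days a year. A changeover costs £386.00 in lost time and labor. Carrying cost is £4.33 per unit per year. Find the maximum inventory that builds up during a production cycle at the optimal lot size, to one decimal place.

Annual demand D = 90.9 × 220 = 19,998.
Production build-up factor (1 − d/p) = 1 − 90.9/182 = 0.5005.
Q* = √(2DS / (H(1 − d/p))) = √(2 × 19,998 × 386 / (4.33 × 0.5005)).
= √(15,438,456 / 2.1674) ≈ 2668.913.
Maximum inventory = Q*(1 − d/p) = 2668.913 × 0.5005 ≈ 1335.923.

I_max ≈ 1,335.9 modules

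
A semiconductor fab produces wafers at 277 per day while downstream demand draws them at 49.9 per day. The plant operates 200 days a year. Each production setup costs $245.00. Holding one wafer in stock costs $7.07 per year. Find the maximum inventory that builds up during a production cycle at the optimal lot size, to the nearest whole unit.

I_max ≈ 753 wafers

Annual demand D = 49.9 × 200 = 9,980.
Production build-up factor (1 − d/p) = 1 − 49.9/277 = 0.8199.
Q* = √(2DS / (H(1 − d/p))) = √(2 × 9,980 × 245 / (7.07 × 0.8199)).
= √(4,890,200 / 5.7964) ≈ 918.512.
Maximum inventory = Q*(1 − d/p) = 918.512 × 0.8199 ≈ 753.047.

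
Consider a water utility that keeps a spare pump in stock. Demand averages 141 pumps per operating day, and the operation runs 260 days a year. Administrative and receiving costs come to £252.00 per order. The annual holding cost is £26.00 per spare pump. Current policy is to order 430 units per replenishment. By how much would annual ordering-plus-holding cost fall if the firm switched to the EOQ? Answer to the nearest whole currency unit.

Annual demand D = 141 × 260 = 36,660.
EOQ = √(2DS/H) = √(2 × 36,660 × 252 / 26) ≈ 842.99.
Cost at Q* = (D/Q*)S + (Q*/2)H = √(2DSH) ≈ £21,917.86.
Cost at Q = 430: (36,660/430)×252 + (430/2)×26 = £21,484.47 + £5,590.00 = £27,074.47.
Excess = £27,074.47 − £21,917.86 = £5,156.60.

Extra cost ≈ £5,157 per year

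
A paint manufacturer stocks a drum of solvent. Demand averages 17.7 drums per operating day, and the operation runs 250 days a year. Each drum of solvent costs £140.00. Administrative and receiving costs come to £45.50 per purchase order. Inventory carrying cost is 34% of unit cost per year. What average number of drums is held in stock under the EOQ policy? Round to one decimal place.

Annual demand D = 17.7 × 250 = 4,425.
Holding cost H = 0.34 × £140.00 = £47.6000 per unit per year.
The optimal lot size = √(2DS/H) = √(2 × 4,425 × 45.5 / 47.6) ≈ 91.98.
Average inventory = Q*/2 ≈ 91.98 / 2 = 45.988.

Average inventory ≈ 46.0 drums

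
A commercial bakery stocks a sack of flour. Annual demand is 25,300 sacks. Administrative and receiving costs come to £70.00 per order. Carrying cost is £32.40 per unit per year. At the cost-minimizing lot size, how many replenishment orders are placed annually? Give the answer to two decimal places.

N ≈ 76.52 orders per year

Q* = √(2DS/H) = √(2 × 25,300 × 70 / 32.4) ≈ 330.64.
Orders per year = D / Q* = 25,300 / 330.64 ≈ 76.519.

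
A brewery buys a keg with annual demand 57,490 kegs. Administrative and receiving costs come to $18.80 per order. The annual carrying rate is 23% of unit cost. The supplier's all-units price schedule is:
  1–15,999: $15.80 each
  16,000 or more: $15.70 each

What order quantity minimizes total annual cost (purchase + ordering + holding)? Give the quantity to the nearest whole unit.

Q* ≈ 771 kegs

Holding cost per unit per year at price C is H = 0.23·C.
Candidates are each tier's EOQ (if it falls in that tier) and each price-break quantity.
EOQ at $15.80 = 771.3 (feasible in tier 1): TC = 57,490×$15.80 + (57,490/771.3)×18.8 + (771.3/2)×0.23×$15.80 = $911,144.74.
EOQ at $15.70 = 773.7 < 16000, so use break Q=16000: TC = 57,490×$15.70 + (57,490/16000.0)×18.8 + (16000.0/2)×0.23×$15.70 = $931,548.55.
Lowest total cost is $911,144.74 at Q = 771.3.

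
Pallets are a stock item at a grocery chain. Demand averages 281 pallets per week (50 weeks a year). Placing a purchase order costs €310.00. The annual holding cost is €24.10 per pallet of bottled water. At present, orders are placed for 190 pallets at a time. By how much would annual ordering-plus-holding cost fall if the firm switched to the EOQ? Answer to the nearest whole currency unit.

Annual demand D = 281 × 50 = 14,050.
EOQ = √(2DS/H) = √(2 × 14,050 × 310 / 24.1) ≈ 601.21.
Cost at Q* = (D/Q*)S + (Q*/2)H = √(2DSH) ≈ €14,489.14.
Cost at Q = 190: (14,050/190)×310 + (190/2)×24.1 = €22,923.68 + €2,289.50 = €25,213.18.
Excess = €25,213.18 − €14,489.14 = €10,724.05.

Extra cost ≈ €10,724 per year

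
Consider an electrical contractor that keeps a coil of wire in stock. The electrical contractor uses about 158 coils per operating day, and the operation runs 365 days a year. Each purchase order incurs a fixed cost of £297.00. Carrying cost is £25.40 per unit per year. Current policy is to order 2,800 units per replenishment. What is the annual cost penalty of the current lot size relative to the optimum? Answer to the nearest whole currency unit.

Annual demand D = 158 × 365 = 57,670.
EOQ = √(2DS/H) = √(2 × 57,670 × 297 / 25.4) ≈ 1161.32.
Cost at Q* = (D/Q*)S + (Q*/2)H = √(2DSH) ≈ £29,497.49.
Cost at Q = 2,800: (57,670/2,800)×297 + (2,800/2)×25.4 = £6,117.14 + £35,560.00 = £41,677.14.
Excess = £41,677.14 − £29,497.49 = £12,179.65.

Extra cost ≈ £12,180 per year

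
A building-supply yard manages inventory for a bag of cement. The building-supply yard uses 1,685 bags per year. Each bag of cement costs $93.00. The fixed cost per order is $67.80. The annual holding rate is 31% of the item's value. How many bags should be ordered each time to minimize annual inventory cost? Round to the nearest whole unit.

Holding cost H = 0.31 × $93.00 = $28.8300 per unit per year.
EOQ = √(2DS / H) = √(2 × 1,685 × 67.8 / 28.83).
= √(228,486 / 28.83) = √7,925.2862 ≈ 89.024.

Q* ≈ 89 bags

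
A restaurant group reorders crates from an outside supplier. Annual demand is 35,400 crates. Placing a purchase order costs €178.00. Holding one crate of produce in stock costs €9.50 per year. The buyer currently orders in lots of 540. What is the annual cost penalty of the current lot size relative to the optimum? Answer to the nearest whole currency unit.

Extra cost ≈ €3,292 per year

EOQ = √(2DS/H) = √(2 × 35,400 × 178 / 9.5) ≈ 1151.77.
Cost at Q* = (D/Q*)S + (Q*/2)H = √(2DSH) ≈ €10,941.79.
Cost at Q = 540: (35,400/540)×178 + (540/2)×9.5 = €11,668.89 + €2,565.00 = €14,233.89.
Excess = €14,233.89 − €10,941.79 = €3,292.10.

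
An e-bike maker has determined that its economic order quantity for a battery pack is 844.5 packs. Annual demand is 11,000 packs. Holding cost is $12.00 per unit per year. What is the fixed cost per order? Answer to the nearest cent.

The basic EOQ model gives Q* = √(2DS/H); rearrange for the unknown.
From Q* = √(2DS/H): S = Q*²H / (2D) = 844.5² × 12 / (2 × 11,000) = 389.0074.

S ≈ $389.01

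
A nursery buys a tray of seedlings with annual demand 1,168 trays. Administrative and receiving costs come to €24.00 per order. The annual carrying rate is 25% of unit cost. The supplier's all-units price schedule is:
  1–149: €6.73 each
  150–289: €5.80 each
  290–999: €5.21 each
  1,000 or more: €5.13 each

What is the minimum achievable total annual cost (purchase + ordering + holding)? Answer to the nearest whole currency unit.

TC* ≈ €6,371

Holding cost per unit per year at price C is H = 0.25·C.
For each price level, check whether its EOQ is feasible; otherwise the best quantity at that price is the breakpoint.
Tier 1 (€6.73): EOQ = 182.5 exceeds tier's upper bound 149, so this tier is dominated.
EOQ at €5.80 = 196.6 (feasible in tier 2): TC = 1,168×€5.80 + (1,168/196.6)×24 + (196.6/2)×0.25×€5.80 = €7,059.52.
EOQ at €5.21 = 207.5 < 290, so use break Q=290: TC = 1,168×€5.21 + (1,168/290.0)×24 + (290.0/2)×0.25×€5.21 = €6,370.80.
EOQ at €5.13 = 209.1 < 1000, so use break Q=1000: TC = 1,168×€5.13 + (1,168/1000.0)×24 + (1000.0/2)×0.25×€5.13 = €6,661.12.
Lowest total cost among the candidates is at Q = 290.0.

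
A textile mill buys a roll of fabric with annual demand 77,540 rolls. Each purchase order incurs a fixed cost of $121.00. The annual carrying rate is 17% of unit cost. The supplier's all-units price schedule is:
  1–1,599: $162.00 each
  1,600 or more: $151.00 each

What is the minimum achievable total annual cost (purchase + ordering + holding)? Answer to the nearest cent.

TC* ≈ $11,734,939.96

Holding cost per unit per year at price C is H = 0.17·C.
Evaluate total cost at each tier's feasible EOQ or, if the EOQ is below the tier, at the tier's minimum quantity.
EOQ at $162.00 = 825.4 (feasible in tier 1): TC = 77,540×$162.00 + (77,540/825.4)×121 + (825.4/2)×0.17×$162.00 = $12,584,212.78.
EOQ at $151.00 = 855.0 < 1600, so use break Q=1600: TC = 77,540×$151.00 + (77,540/1600.0)×121 + (1600.0/2)×0.17×$151.00 = $11,734,939.96.
Lowest total cost among the candidates is at Q = 1600.0.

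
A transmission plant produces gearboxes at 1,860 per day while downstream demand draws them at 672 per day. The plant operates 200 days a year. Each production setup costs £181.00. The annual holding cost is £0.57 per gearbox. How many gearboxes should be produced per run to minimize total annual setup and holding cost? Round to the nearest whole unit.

Annual demand D = 672 × 200 = 134,400.
Production build-up factor (1 − d/p) = 1 − 672/1,860 = 0.6387.
Q* = √(2DS / (H(1 − d/p))) = √(2 × 134,400 × 181 / (0.57 × 0.6387)).
= √(48,652,800 / 0.3641) ≈ 11560.184.

Q* ≈ 11,560 gearboxes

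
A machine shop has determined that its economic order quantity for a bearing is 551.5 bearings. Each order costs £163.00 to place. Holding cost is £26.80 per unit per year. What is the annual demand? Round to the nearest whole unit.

D ≈ 25,004 bearings per year

Squaring Q* = √(2DS/H) gives Q*² = 2DS/H.
From Q* = √(2DS/H): D = Q*²H / (2S) = 551.5² × 26.8 / (2 × 163) = 25003.927.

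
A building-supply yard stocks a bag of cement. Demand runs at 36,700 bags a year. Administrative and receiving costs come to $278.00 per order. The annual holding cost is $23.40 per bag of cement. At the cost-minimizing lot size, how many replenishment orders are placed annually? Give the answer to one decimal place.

N ≈ 39.3 orders per year

Q* = √(2DS/H) = √(2 × 36,700 × 278 / 23.4) ≈ 933.82.
Orders per year = D / Q* = 36,700 / 933.82 ≈ 39.301.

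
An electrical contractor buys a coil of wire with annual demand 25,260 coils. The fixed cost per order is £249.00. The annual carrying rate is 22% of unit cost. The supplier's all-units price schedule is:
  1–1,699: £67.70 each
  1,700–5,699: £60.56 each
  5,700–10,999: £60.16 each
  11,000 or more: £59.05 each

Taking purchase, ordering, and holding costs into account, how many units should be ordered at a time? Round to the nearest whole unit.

Holding cost per unit per year at price C is H = 0.22·C.
Evaluate total cost at each tier's feasible EOQ or, if the EOQ is below the tier, at the tier's minimum quantity.
EOQ at £67.70 = 919.0 (feasible in tier 1): TC = 25,260×£67.70 + (25,260/919.0)×249 + (919.0/2)×0.22×£67.70 = £1,723,789.91.
EOQ at £60.56 = 971.7 < 1700, so use break Q=1700: TC = 25,260×£60.56 + (25,260/1700.0)×249 + (1700.0/2)×0.22×£60.56 = £1,544,770.17.
EOQ at £60.16 = 974.9 < 5700, so use break Q=5700: TC = 25,260×£60.16 + (25,260/5700.0)×249 + (5700.0/2)×0.22×£60.16 = £1,558,465.38.
EOQ at £59.05 = 984.0 < 11000, so use break Q=11000: TC = 25,260×£59.05 + (25,260/11000.0)×249 + (11000.0/2)×0.22×£59.05 = £1,563,625.29.
Lowest total cost is £1,544,770.17 at Q = 1700.0.

Q* ≈ 1,700 coils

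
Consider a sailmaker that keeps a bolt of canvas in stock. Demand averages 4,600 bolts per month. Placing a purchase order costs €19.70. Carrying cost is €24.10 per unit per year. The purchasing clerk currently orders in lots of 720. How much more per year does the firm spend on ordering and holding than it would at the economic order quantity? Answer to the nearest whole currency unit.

Annual demand D = 4,600 × 12 = 55,200.
EOQ = √(2DS/H) = √(2 × 55,200 × 19.7 / 24.1) ≈ 300.41.
Cost at Q* = (D/Q*)S + (Q*/2)H = √(2DSH) ≈ €7,239.79.
Cost at Q = 720: (55,200/720)×19.7 + (720/2)×24.1 = €1,510.33 + €8,676.00 = €10,186.33.
Excess = €10,186.33 − €7,239.79 = €2,946.54.

Extra cost ≈ €2,947 per year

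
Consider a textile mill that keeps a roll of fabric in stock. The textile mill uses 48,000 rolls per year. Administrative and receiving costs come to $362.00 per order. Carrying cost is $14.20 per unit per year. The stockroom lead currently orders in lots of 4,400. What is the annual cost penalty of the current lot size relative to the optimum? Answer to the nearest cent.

EOQ = √(2DS/H) = √(2 × 48,000 × 362 / 14.2) ≈ 1564.39.
Cost at Q* = (D/Q*)S + (Q*/2)H = √(2DSH) ≈ $22,214.37.
Cost at Q = 4,400: (48,000/4,400)×362 + (4,400/2)×14.2 = $3,949.09 + $31,240.00 = $35,189.09.
Excess = $35,189.09 − $22,214.37 = $12,974.72.

Extra cost ≈ $12,974.72 per year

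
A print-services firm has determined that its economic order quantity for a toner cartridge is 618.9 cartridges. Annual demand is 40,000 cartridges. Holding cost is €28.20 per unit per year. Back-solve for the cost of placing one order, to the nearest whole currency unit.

Squaring Q* = √(2DS/H) gives Q*² = 2DS/H.
From Q* = √(2DS/H): S = Q*²H / (2D) = 618.9² × 28.2 / (2 × 40,000) = 135.0206.

S ≈ €135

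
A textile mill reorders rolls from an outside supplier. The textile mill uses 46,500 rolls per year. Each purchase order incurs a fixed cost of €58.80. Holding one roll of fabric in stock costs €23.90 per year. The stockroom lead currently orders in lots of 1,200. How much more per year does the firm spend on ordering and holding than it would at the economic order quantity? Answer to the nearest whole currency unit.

Extra cost ≈ €5,186 per year

EOQ = √(2DS/H) = √(2 × 46,500 × 58.8 / 23.9) ≈ 478.33.
Cost at Q* = (D/Q*)S + (Q*/2)H = √(2DSH) ≈ €11,432.18.
Cost at Q = 1,200: (46,500/1,200)×58.8 + (1,200/2)×23.9 = €2,278.50 + €14,340.00 = €16,618.50.
Excess = €16,618.50 − €11,432.18 = €5,186.32.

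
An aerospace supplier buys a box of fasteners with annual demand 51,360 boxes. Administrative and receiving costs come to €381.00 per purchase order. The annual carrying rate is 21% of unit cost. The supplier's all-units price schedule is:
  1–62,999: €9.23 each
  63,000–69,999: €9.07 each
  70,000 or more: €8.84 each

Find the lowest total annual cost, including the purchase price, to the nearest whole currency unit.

TC* ≈ €482,762

Holding cost per unit per year at price C is H = 0.21·C.
Candidates are each tier's EOQ (if it falls in that tier) and each price-break quantity.
EOQ at €9.23 = 4493.4 (feasible in tier 1): TC = 51,360×€9.23 + (51,360/4493.4)×381 + (4493.4/2)×0.21×€9.23 = €482,762.45.
EOQ at €9.07 = 4532.9 < 63000, so use break Q=63000: TC = 51,360×€9.07 + (51,360/63000.0)×381 + (63000.0/2)×0.21×€9.07 = €526,143.86.
EOQ at €8.84 = 4591.5 < 70000, so use break Q=70000: TC = 51,360×€8.84 + (51,360/70000.0)×381 + (70000.0/2)×0.21×€8.84 = €519,275.95.
Lowest total cost among the candidates is at Q = 4493.4.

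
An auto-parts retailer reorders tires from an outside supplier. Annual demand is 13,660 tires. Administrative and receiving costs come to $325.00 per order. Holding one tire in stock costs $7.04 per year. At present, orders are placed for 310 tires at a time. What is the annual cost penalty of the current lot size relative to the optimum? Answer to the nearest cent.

Extra cost ≈ $7,505.96 per year

EOQ = √(2DS/H) = √(2 × 13,660 × 325 / 7.04) ≈ 1123.04.
Cost at Q* = (D/Q*)S + (Q*/2)H = √(2DSH) ≈ $7,906.21.
Cost at Q = 310: (13,660/310)×325 + (310/2)×7.04 = $14,320.97 + $1,091.20 = $15,412.17.
Excess = $15,412.17 − $7,906.21 = $7,505.96.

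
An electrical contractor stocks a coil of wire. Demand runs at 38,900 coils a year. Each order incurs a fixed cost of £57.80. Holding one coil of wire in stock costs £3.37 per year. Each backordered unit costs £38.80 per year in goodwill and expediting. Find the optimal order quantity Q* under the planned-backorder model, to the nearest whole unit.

Q* ≈ 1,204 coils

With planned backorders, Q* = √(2DS/H) · √((H+B)/B).
√(2DS/H) = √(2 × 38,900 × 57.8 / 3.37) = 1155.151.
√((H+B)/B) = √((3.37+38.8)/38.8) = 1.0425.
Q* ≈ 1204.272.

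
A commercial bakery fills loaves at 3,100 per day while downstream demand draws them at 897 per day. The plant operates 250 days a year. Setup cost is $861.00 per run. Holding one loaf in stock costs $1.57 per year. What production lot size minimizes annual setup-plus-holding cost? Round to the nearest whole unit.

Q* ≈ 18,604 loaves

Annual demand D = 897 × 250 = 224,250.
Production build-up factor (1 − d/p) = 1 − 897/3,100 = 0.7106.
Q* = √(2DS / (H(1 − d/p))) = √(2 × 224,250 × 861 / (1.57 × 0.7106)).
= √(386,158,500 / 1.1157) ≈ 18604.010.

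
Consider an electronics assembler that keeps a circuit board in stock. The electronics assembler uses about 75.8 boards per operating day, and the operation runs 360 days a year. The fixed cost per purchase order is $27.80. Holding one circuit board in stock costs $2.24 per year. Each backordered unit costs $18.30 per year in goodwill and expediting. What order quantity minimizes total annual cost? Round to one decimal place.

Q* ≈ 871.9 boards

Annual demand D = 75.8 × 360 = 27,288.
With planned backorders, Q* = √(2DS/H) · √((H+B)/B).
√(2DS/H) = √(2 × 27,288 × 27.8 / 2.24) = 822.999.
√((H+B)/B) = √((2.24+18.3)/18.3) = 1.0594.
Q* ≈ 871.915.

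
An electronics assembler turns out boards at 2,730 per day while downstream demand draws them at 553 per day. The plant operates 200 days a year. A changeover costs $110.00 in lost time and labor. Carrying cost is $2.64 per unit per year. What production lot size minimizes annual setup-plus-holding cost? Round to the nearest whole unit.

Annual demand D = 553 × 200 = 110,600.
Production build-up factor (1 − d/p) = 1 − 553/2,730 = 0.7974.
Q* = √(2DS / (H(1 − d/p))) = √(2 × 110,600 × 110 / (2.64 × 0.7974)).
= √(24,332,000 / 2.1052) ≈ 3399.688.

Q* ≈ 3,400 boards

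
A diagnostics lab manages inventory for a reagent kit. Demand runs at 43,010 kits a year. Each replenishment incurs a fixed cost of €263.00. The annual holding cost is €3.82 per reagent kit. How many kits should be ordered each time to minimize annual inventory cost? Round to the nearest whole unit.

Q* ≈ 2,434 kits

EOQ = √(2DS / H) = √(2 × 43,010 × 263 / 3.82).
= √(22,623,260 / 3.82) = √5,922,319.3717 ≈ 2433.582.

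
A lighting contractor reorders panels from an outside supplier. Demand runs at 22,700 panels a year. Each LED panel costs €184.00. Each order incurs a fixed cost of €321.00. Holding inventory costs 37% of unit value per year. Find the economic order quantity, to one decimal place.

Q* ≈ 462.7 panels

Holding cost H = 0.37 × €184.00 = €68.0800 per unit per year.
EOQ = √(2DS / H) = √(2 × 22,700 × 321 / 68.08).
= √(14,573,400 / 68.08) = √214,062.8672 ≈ 462.669.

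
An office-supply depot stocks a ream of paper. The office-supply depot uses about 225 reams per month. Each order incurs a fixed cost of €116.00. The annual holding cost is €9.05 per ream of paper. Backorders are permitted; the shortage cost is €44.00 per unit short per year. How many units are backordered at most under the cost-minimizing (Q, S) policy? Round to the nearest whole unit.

S* ≈ 49 reams

Annual demand D = 225 × 12 = 2,700.
With planned backorders, Q* = √(2DS/H) · √((H+B)/B).
√(2DS/H) = √(2 × 2,700 × 116 / 9.05) = 263.088.
√((H+B)/B) = √((9.05+44)/44) = 1.0980.
Q* ≈ 288.880.
S* = Q* · H/(H+B) = 288.880 × 9.05/53.05 ≈ 49.281.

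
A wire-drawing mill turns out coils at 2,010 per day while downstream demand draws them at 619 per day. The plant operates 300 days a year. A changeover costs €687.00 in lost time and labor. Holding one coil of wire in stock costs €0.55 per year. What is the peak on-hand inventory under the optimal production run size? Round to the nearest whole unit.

I_max ≈ 17,918 coils

Annual demand D = 619 × 300 = 185,700.
Production build-up factor (1 − d/p) = 1 − 619/2,010 = 0.6920.
Q* = √(2DS / (H(1 − d/p))) = √(2 × 185,700 × 687 / (0.55 × 0.6920)).
= √(255,151,800 / 0.3806) ≈ 25891.215.
Maximum inventory = Q*(1 − d/p) = 25891.215 × 0.6920 ≈ 17917.752.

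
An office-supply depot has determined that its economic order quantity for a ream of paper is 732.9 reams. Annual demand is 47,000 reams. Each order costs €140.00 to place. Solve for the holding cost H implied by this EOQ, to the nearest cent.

The basic EOQ model gives Q* = √(2DS/H); rearrange for the unknown.
From Q* = √(2DS/H): H = 2DS / Q*² = 2 × 47,000 × 140 / 732.9² = 24.5000.

H ≈ €24.50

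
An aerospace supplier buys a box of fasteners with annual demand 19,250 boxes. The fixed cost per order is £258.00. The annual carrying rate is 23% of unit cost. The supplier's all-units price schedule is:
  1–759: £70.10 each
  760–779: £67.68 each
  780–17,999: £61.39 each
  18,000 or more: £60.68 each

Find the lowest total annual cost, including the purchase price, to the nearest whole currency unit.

Holding cost per unit per year at price C is H = 0.23·C.
Evaluate total cost at each tier's feasible EOQ or, if the EOQ is below the tier, at the tier's minimum quantity.
Tier 1 (£70.10): EOQ = 784.9 exceeds tier's upper bound 759, so this tier is dominated.
Tier 2 (£67.68): EOQ = 798.8 exceeds tier's upper bound 779, so this tier is dominated.
EOQ at £61.39 = 838.7 (feasible in tier 3): TC = 19,250×£61.39 + (19,250/838.7)×258 + (838.7/2)×0.23×£61.39 = £1,193,600.26.
EOQ at £60.68 = 843.6 < 18000, so use break Q=18000: TC = 19,250×£60.68 + (19,250/18000.0)×258 + (18000.0/2)×0.23×£60.68 = £1,293,973.52.
Lowest total cost among the candidates is at Q = 838.7.

TC* ≈ £1,193,600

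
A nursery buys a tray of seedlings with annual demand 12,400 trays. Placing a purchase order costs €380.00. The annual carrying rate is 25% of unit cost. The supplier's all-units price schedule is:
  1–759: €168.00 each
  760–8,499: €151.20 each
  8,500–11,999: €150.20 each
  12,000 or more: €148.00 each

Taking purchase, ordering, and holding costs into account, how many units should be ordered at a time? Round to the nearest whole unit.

Q* ≈ 760 trays

Holding cost per unit per year at price C is H = 0.25·C.
Candidates are each tier's EOQ (if it falls in that tier) and each price-break quantity.
EOQ at €168.00 = 473.7 (feasible in tier 1): TC = 12,400×€168.00 + (12,400/473.7)×380 + (473.7/2)×0.25×€168.00 = €2,103,094.92.
EOQ at €151.20 = 499.3 < 760, so use break Q=760: TC = 12,400×€151.20 + (12,400/760.0)×380 + (760.0/2)×0.25×€151.20 = €1,895,444.00.
EOQ at €150.20 = 501.0 < 8500, so use break Q=8500: TC = 12,400×€150.20 + (12,400/8500.0)×380 + (8500.0/2)×0.25×€150.20 = €2,022,621.85.
EOQ at €148.00 = 504.7 < 12000, so use break Q=12000: TC = 12,400×€148.00 + (12,400/12000.0)×380 + (12000.0/2)×0.25×€148.00 = €2,057,592.67.
Lowest total cost is €1,895,444.00 at Q = 760.0.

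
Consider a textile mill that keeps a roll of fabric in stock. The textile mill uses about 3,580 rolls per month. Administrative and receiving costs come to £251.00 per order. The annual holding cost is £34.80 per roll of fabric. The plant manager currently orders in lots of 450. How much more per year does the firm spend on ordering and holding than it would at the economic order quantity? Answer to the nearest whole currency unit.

Extra cost ≈ £4,397 per year

Annual demand D = 3,580 × 12 = 42,960.
EOQ = √(2DS/H) = √(2 × 42,960 × 251 / 34.8) ≈ 787.22.
Cost at Q* = (D/Q*)S + (Q*/2)H = √(2DSH) ≈ £27,395.15.
Cost at Q = 450: (42,960/450)×251 + (450/2)×34.8 = £23,962.13 + £7,830.00 = £31,792.13.
Excess = £31,792.13 − £27,395.15 = £4,396.99.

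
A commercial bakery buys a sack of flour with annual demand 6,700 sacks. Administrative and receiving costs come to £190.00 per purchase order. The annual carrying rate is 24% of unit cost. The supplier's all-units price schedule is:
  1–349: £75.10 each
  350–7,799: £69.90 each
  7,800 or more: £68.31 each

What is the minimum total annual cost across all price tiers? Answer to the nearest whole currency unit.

Holding cost per unit per year at price C is H = 0.24·C.
For each price level, check whether its EOQ is feasible; otherwise the best quantity at that price is the breakpoint.
Tier 1 (£75.10): EOQ = 375.8 exceeds tier's upper bound 349, so this tier is dominated.
EOQ at £69.90 = 389.6 (feasible in tier 2): TC = 6,700×£69.90 + (6,700/389.6)×190 + (389.6/2)×0.24×£69.90 = £474,865.42.
EOQ at £68.31 = 394.1 < 7800, so use break Q=7800: TC = 6,700×£68.31 + (6,700/7800.0)×190 + (7800.0/2)×0.24×£68.31 = £521,778.37.
Lowest total cost among the candidates is at Q = 389.6.

TC* ≈ £474,865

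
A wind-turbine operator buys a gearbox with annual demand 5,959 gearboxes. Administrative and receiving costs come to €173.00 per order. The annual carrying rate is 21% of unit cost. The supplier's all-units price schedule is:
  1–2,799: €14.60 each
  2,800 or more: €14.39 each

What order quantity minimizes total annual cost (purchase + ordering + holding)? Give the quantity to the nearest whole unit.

Holding cost per unit per year at price C is H = 0.21·C.
Evaluate total cost at each tier's feasible EOQ or, if the EOQ is below the tier, at the tier's minimum quantity.
EOQ at €14.60 = 820.0 (feasible in tier 1): TC = 5,959×€14.60 + (5,959/820.0)×173 + (820.0/2)×0.21×€14.60 = €89,515.66.
EOQ at €14.39 = 826.0 < 2800, so use break Q=2800: TC = 5,959×€14.39 + (5,959/2800.0)×173 + (2800.0/2)×0.21×€14.39 = €90,348.85.
Lowest total cost is €89,515.66 at Q = 820.0.

Q* ≈ 820 gearboxes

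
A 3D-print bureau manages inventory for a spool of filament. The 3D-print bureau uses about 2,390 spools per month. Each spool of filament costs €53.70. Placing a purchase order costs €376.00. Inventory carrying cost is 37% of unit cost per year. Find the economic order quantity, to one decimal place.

Annual demand D = 2,390 × 12 = 28,680.
Holding cost H = 0.37 × €53.70 = €19.8690 per unit per year.
EOQ = √(2DS / H) = √(2 × 28,680 × 376 / 19.869).
= √(21,567,360 / 19.869) = √1,085,477.8801 ≈ 1041.863.

Q* ≈ 1,041.9 spools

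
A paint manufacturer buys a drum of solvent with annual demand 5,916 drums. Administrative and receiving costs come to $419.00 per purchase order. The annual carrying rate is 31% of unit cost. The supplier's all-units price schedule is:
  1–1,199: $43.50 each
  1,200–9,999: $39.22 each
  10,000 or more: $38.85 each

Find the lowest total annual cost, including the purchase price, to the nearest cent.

TC* ≈ $241,386.11

Holding cost per unit per year at price C is H = 0.31·C.
Evaluate total cost at each tier's feasible EOQ or, if the EOQ is below the tier, at the tier's minimum quantity.
EOQ at $43.50 = 606.3 (feasible in tier 1): TC = 5,916×$43.50 + (5,916/606.3)×419 + (606.3/2)×0.31×$43.50 = $265,522.39.
EOQ at $39.22 = 638.6 < 1200, so use break Q=1200: TC = 5,916×$39.22 + (5,916/1200.0)×419 + (1200.0/2)×0.31×$39.22 = $241,386.11.
EOQ at $38.85 = 641.6 < 10000, so use break Q=10000: TC = 5,916×$38.85 + (5,916/10000.0)×419 + (10000.0/2)×0.31×$38.85 = $290,301.98.
Lowest total cost among the candidates is at Q = 1200.0.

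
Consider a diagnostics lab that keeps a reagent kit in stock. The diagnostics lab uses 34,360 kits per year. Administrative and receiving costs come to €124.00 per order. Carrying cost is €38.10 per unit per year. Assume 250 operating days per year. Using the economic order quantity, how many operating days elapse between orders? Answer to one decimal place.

Q* = √(2DS/H) = √(2 × 34,360 × 124 / 38.1) ≈ 472.92.
Cycle time = Q*/D × 250 = 472.92 / 34,360 × 250 ≈ 3.441 days.

T ≈ 3.4 days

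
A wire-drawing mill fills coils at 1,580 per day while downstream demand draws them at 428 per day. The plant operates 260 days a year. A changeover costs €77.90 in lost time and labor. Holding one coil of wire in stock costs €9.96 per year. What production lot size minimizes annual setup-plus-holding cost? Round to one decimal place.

Annual demand D = 428 × 260 = 111,280.
Production build-up factor (1 − d/p) = 1 − 428/1,580 = 0.7291.
Q* = √(2DS / (H(1 − d/p))) = √(2 × 111,280 × 77.9 / (9.96 × 0.7291)).
= √(17,337,424 / 7.262) ≈ 1545.130.

Q* ≈ 1,545.1 coils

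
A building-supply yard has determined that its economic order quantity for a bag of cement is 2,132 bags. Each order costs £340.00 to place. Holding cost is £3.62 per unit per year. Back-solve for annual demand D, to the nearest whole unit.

Invert the EOQ relation Q*² = 2DS/H.
From Q* = √(2DS/H): D = Q*²H / (2S) = 2,132² × 3.62 / (2 × 340) = 24197.698.

D ≈ 24,198 bags per year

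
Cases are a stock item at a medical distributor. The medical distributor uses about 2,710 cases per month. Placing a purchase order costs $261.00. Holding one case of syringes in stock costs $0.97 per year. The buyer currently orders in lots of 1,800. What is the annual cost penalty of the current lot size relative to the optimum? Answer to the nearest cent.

Extra cost ≈ $1,530.55 per year

Annual demand D = 2,710 × 12 = 32,520.
EOQ = √(2DS/H) = √(2 × 32,520 × 261 / 0.97) ≈ 4183.35.
Cost at Q* = (D/Q*)S + (Q*/2)H = √(2DSH) ≈ $4,057.85.
Cost at Q = 1,800: (32,520/1,800)×261 + (1,800/2)×0.97 = $4,715.40 + $873.00 = $5,588.40.
Excess = $5,588.40 − $4,057.85 = $1,530.55.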